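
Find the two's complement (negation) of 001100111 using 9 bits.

Original: 001100111
Step 1 - Invert all bits: 110011000
Step 2 - Add 1: 110011001
Verification: 001100111 + 110011001 = 1000000000; discarding the end carry (carry out of the top bit) leaves the 9-bit value 000000000, as required for x + (-x)



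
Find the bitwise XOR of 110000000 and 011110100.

XOR: 1 when bits differ
  110000000
^ 011110100
-----------
  101110100
Decimal: 384 ^ 244 = 372



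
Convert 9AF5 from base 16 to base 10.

Expand by place value (powers of 16):
Digit values: A = 10, F = 15
9AF5 = 9 × 16^3 + 10 × 16^2 + 15 × 16^1 + 5 × 16^0
= 9 × 4096 + 10 × 256 + 15 × 16 + 5 × 1
= 36864 + 2560 + 240 + 5
= 39669



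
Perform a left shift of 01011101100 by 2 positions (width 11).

Original: 01011101100 (decimal 748)
Shift left by 2 positions
Append 2 zeros on the right and drop the 2 high bits that overflow the 11-bit width
Result: 01110110000 (decimal 944)
Equivalent: 748 << 2 = 748 × 2^2 = 2992, truncated to 11 bits = 944



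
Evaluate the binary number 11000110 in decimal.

Sum of powers of 2 for each 1-bit:
2^1 + 2^2 + 2^6 + 2^7
= 2 + 4 + 64 + 128
= 198



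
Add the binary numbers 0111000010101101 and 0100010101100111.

Add column by column from the right: bit + bit + carry-in; write the sum mod 2, carry 1 when the sum is 2 or 3.
carry:  1000001111011110
        0111000010101101
+       0100010101100111
------------------------
       01011011000010100
(the carry out of the leftmost column, 0, becomes the leading bit)
Decimal check:
  0111000010101101 = 16384 + 8192 + 4096 + 128 + 32 + 8 + 4 + 1 = 28845
  0100010101100111 = 16384 + 1024 + 256 + 64 + 32 + 4 + 2 + 1 = 17767
  28845 + 17767 = 46612, and 01011011000010100 = 32768 + 8192 + 4096 + 1024 + 512 + 16 + 4 = 46612 ✓



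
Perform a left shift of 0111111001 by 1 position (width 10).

Original: 0111111001 (decimal 505)
Shift left by 1 position
Append 1 zero on the right
Result: 1111110010 (decimal 1010)
Equivalent: 505 << 1 = 505 × 2^1 = 1010



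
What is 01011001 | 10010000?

OR: 1 when either bit is 1
  01011001
| 10010000
----------
  11011001
Decimal: 89 | 144 = 217



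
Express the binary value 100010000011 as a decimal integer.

Sum of powers of 2 for each 1-bit:
2^0 + 2^1 + 2^7 + 2^11
= 1 + 2 + 128 + 2048
= 2179



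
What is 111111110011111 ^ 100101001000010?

XOR: 1 when bits differ
  111111110011111
^ 100101001000010
-----------------
  011010111011101
Decimal: 32671 ^ 19010 = 13789



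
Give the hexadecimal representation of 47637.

Using repeated division by 16 (digits 10–15 are A–F):
47637 ÷ 16 = 2977 remainder 5
2977 ÷ 16 = 186 remainder 1
186 ÷ 16 = 11 remainder 10 (A)
11 ÷ 16 = 0 remainder 11 (B)
Reading remainders bottom to top: BA15



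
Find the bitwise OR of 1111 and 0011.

OR: 1 when either bit is 1
  1111
| 0011
------
  1111
Decimal: 15 | 3 = 15



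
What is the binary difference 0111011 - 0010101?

Method 1 - Direct subtraction (column by column from the right: bit − bit − borrow-in; if negative, add 2 and borrow 1 from the next column):
borrow: 0001000
        0111011
-       0010101
---------------
        0100110

Method 2 - Add two's complement:
Two's complement of 0010101: invert → 1101010, add 1 → 1101011
  0111011
+ 1101011
---------
 10100110  (end carry out of the top bit = 1)
Discarding the end carry: 0100110
Decimal check:
  0111011 = 32 + 16 + 8 + 2 + 1 = 59
  0010101 = 16 + 4 + 1 = 21
  59 - 21 = 38, and 0100110 = 32 + 4 + 2 = 38 ✓



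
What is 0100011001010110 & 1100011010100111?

AND: 1 only when both bits are 1
  0100011001010110
& 1100011010100111
------------------
  0100011000000110
Decimal: 18006 & 50855 = 17926



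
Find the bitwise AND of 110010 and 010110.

AND: 1 only when both bits are 1
  110010
& 010110
--------
  010010
Decimal: 50 & 22 = 18



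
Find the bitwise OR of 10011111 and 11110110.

OR: 1 when either bit is 1
  10011111
| 11110110
----------
  11111111
Decimal: 159 | 246 = 255



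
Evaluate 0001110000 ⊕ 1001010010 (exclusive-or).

XOR: 1 when bits differ
  0001110000
^ 1001010010
------------
  1000100010
Decimal: 112 ^ 594 = 546



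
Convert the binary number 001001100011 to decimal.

Sum of powers of 2 for each 1-bit:
2^0 + 2^1 + 2^5 + 2^6 + 2^9
= 1 + 2 + 32 + 64 + 512
= 611



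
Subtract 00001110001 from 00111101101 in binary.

Method 1 - Direct subtraction (column by column from the right: bit − bit − borrow-in; if negative, add 2 and borrow 1 from the next column):
borrow: 00011100000
        00111101101
-       00001110001
-------------------
        00101111100

Method 2 - Add two's complement:
Two's complement of 00001110001: invert → 11110001110, add 1 → 11110001111
  00111101101
+ 11110001111
-------------
 100101111100  (end carry out of the top bit = 1)
Discarding the end carry: 00101111100
Decimal check:
  00111101101 = 256 + 128 + 64 + 32 + 8 + 4 + 1 = 493
  00001110001 = 64 + 32 + 16 + 1 = 113
  493 - 113 = 380, and 00101111100 = 256 + 64 + 32 + 16 + 8 + 4 = 380 ✓



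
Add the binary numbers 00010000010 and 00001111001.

Add column by column from the right: bit + bit + carry-in; write the sum mod 2, carry 1 when the sum is 2 or 3.
carry:  00000000000
        00010000010
+       00001111001
-------------------
       000011111011
(the carry out of the leftmost column, 0, becomes the leading bit)
Decimal check:
  00010000010 = 128 + 2 = 130
  00001111001 = 64 + 32 + 16 + 8 + 1 = 121
  130 + 121 = 251, and 000011111011 = 128 + 64 + 32 + 16 + 8 + 2 + 1 = 251 ✓



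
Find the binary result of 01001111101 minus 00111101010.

Method 1 - Direct subtraction (column by column from the right: bit − bit − borrow-in; if negative, add 2 and borrow 1 from the next column):
borrow: 01100000100
        01001111101
-       00111101010
-------------------
        00010010011

Method 2 - Add two's complement:
Two's complement of 00111101010: invert → 11000010101, add 1 → 11000010110
  01001111101
+ 11000010110
-------------
 100010010011  (end carry out of the top bit = 1)
Discarding the end carry: 00010010011
Decimal check:
  01001111101 = 512 + 64 + 32 + 16 + 8 + 4 + 1 = 637
  00111101010 = 256 + 128 + 64 + 32 + 8 + 2 = 490
  637 - 490 = 147, and 00010010011 = 128 + 16 + 2 + 1 = 147 ✓



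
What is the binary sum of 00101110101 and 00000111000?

Add column by column from the right: bit + bit + carry-in; write the sum mod 2, carry 1 when the sum is 2 or 3.
carry:  00011100000
        00101110101
+       00000111000
-------------------
       000110101101
(the carry out of the leftmost column, 0, becomes the leading bit)
Decimal check:
  00101110101 = 256 + 64 + 32 + 16 + 4 + 1 = 373
  00000111000 = 32 + 16 + 8 = 56
  373 + 56 = 429, and 000110101101 = 256 + 128 + 32 + 8 + 4 + 1 = 429 ✓



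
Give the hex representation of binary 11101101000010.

Group into 4-bit nibbles from right:
  0011 = 3
  1011 = B
  0100 = 4
  0010 = 2
Result: 3B42



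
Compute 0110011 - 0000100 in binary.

Method 1 - Direct subtraction (column by column from the right: bit − bit − borrow-in; if negative, add 2 and borrow 1 from the next column):
borrow: 0011000
        0110011
-       0000100
---------------
        0101111

Method 2 - Add two's complement:
Two's complement of 0000100: invert → 1111011, add 1 → 1111100
  0110011
+ 1111100
---------
 10101111  (end carry out of the top bit = 1)
Discarding the end carry: 0101111
Decimal check:
  0110011 = 32 + 16 + 2 + 1 = 51
  0000100 = 4
  51 - 4 = 47, and 0101111 = 32 + 8 + 4 + 2 + 1 = 47 ✓



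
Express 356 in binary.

Using repeated division by 2:
356 ÷ 2 = 178 remainder 0
178 ÷ 2 = 89 remainder 0
89 ÷ 2 = 44 remainder 1
44 ÷ 2 = 22 remainder 0
22 ÷ 2 = 11 remainder 0
11 ÷ 2 = 5 remainder 1
5 ÷ 2 = 2 remainder 1
2 ÷ 2 = 1 remainder 0
1 ÷ 2 = 0 remainder 1
Reading remainders bottom to top: 101100100



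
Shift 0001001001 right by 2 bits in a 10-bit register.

Original: 0001001001 (decimal 73)
Shift right by 2 positions
Drop the 2 low bits; fill with zeros on the left
Result: 0000010010 (decimal 18)
Equivalent: 73 >> 2 = 73 ÷ 2^2 = 18



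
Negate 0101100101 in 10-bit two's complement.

Original: 0101100101
Step 1 - Invert all bits: 1010011010
Step 2 - Add 1: 1010011011
Verification: 0101100101 + 1010011011 = 10000000000; discarding the end carry (carry out of the top bit) leaves the 10-bit value 0000000000, as required for x + (-x)



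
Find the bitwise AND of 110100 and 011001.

AND: 1 only when both bits are 1
  110100
& 011001
--------
  010000
Decimal: 52 & 25 = 16



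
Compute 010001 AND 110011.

AND: 1 only when both bits are 1
  010001
& 110011
--------
  010001
Decimal: 17 & 51 = 17



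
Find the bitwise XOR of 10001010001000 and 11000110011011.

XOR: 1 when bits differ
  10001010001000
^ 11000110011011
----------------
  01001100010011
Decimal: 8840 ^ 12699 = 4883



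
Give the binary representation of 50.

Using repeated division by 2:
50 ÷ 2 = 25 remainder 0
25 ÷ 2 = 12 remainder 1
12 ÷ 2 = 6 remainder 0
6 ÷ 2 = 3 remainder 0
3 ÷ 2 = 1 remainder 1
1 ÷ 2 = 0 remainder 1
Reading remainders bottom to top: 110010



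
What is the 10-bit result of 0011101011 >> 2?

Original: 0011101011 (decimal 235)
Shift right by 2 positions
Drop the 2 low bits; fill with zeros on the left
Result: 0000111010 (decimal 58)
Equivalent: 235 >> 2 = 235 ÷ 2^2 = 58



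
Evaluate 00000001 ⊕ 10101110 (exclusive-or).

XOR: 1 when bits differ
  00000001
^ 10101110
----------
  10101111
Decimal: 1 ^ 174 = 175



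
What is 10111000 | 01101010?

OR: 1 when either bit is 1
  10111000
| 01101010
----------
  11111010
Decimal: 184 | 106 = 250



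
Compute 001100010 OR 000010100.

OR: 1 when either bit is 1
  001100010
| 000010100
-----------
  001110110
Decimal: 98 | 20 = 118



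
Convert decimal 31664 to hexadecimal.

Using repeated division by 16 (digits 10–15 are A–F):
31664 ÷ 16 = 1979 remainder 0
1979 ÷ 16 = 123 remainder 11 (B)
123 ÷ 16 = 7 remainder 11 (B)
7 ÷ 16 = 0 remainder 7
Reading remainders bottom to top: 7BB0



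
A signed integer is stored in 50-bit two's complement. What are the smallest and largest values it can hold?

For 50-bit two's complement:
Minimum: -2^49 = -562949953421312
Maximum: 2^49 - 1 = 562949953421311



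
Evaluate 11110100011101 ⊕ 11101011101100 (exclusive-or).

XOR: 1 when bits differ
  11110100011101
^ 11101011101100
----------------
  00011111110001
Decimal: 15645 ^ 15084 = 2033



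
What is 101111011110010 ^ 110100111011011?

XOR: 1 when bits differ
  101111011110010
^ 110100111011011
-----------------
  011011100101001
Decimal: 24306 ^ 27099 = 14121



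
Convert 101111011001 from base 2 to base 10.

Sum of powers of 2 for each 1-bit:
2^0 + 2^3 + 2^4 + 2^6 + 2^7 + 2^8 + 2^9 + 2^11
= 1 + 8 + 16 + 64 + 128 + 256 + 512 + 2048
= 3033



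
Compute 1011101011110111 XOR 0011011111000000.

XOR: 1 when bits differ
  1011101011110111
^ 0011011111000000
------------------
  1000110100110111
Decimal: 47863 ^ 14272 = 36151



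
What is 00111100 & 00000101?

AND: 1 only when both bits are 1
  00111100
& 00000101
----------
  00000100
Decimal: 60 & 5 = 4



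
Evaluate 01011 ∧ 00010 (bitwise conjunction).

AND: 1 only when both bits are 1
  01011
& 00010
-------
  00010
Decimal: 11 & 2 = 2



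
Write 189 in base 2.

Using repeated division by 2:
189 ÷ 2 = 94 remainder 1
94 ÷ 2 = 47 remainder 0
47 ÷ 2 = 23 remainder 1
23 ÷ 2 = 11 remainder 1
11 ÷ 2 = 5 remainder 1
5 ÷ 2 = 2 remainder 1
2 ÷ 2 = 1 remainder 0
1 ÷ 2 = 0 remainder 1
Reading remainders bottom to top: 10111101



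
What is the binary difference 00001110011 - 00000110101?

Method 1 - Direct subtraction (column by column from the right: bit − bit − borrow-in; if negative, add 2 and borrow 1 from the next column):
borrow: 00001111000
        00001110011
-       00000110101
-------------------
        00000111110

Method 2 - Add two's complement:
Two's complement of 00000110101: invert → 11111001010, add 1 → 11111001011
  00001110011
+ 11111001011
-------------
 100000111110  (end carry out of the top bit = 1)
Discarding the end carry: 00000111110
Decimal check:
  00001110011 = 64 + 32 + 16 + 2 + 1 = 115
  00000110101 = 32 + 16 + 4 + 1 = 53
  115 - 53 = 62, and 00000111110 = 32 + 16 + 8 + 4 + 2 = 62 ✓



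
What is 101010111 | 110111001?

OR: 1 when either bit is 1
  101010111
| 110111001
-----------
  111111111
Decimal: 343 | 441 = 511



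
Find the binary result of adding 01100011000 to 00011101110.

Add column by column from the right: bit + bit + carry-in; write the sum mod 2, carry 1 when the sum is 2 or 3.
carry:  11111110000
        01100011000
+       00011101110
-------------------
       010000000110
(the carry out of the leftmost column, 0, becomes the leading bit)
Decimal check:
  01100011000 = 512 + 256 + 16 + 8 = 792
  00011101110 = 128 + 64 + 32 + 8 + 4 + 2 = 238
  792 + 238 = 1030, and 010000000110 = 1024 + 4 + 2 = 1030 ✓



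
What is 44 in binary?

Using repeated division by 2:
44 ÷ 2 = 22 remainder 0
22 ÷ 2 = 11 remainder 0
11 ÷ 2 = 5 remainder 1
5 ÷ 2 = 2 remainder 1
2 ÷ 2 = 1 remainder 0
1 ÷ 2 = 0 remainder 1
Reading remainders bottom to top: 101100



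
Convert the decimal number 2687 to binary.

Using repeated division by 2:
2687 ÷ 2 = 1343 remainder 1
1343 ÷ 2 = 671 remainder 1
671 ÷ 2 = 335 remainder 1
335 ÷ 2 = 167 remainder 1
167 ÷ 2 = 83 remainder 1
83 ÷ 2 = 41 remainder 1
41 ÷ 2 = 20 remainder 1
20 ÷ 2 = 10 remainder 0
10 ÷ 2 = 5 remainder 0
5 ÷ 2 = 2 remainder 1
2 ÷ 2 = 1 remainder 0
1 ÷ 2 = 0 remainder 1
Reading remainders bottom to top: 101001111111



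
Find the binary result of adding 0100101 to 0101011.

Add column by column from the right: bit + bit + carry-in; write the sum mod 2, carry 1 when the sum is 2 or 3.
carry:  1011110
        0100101
+       0101011
---------------
       01010000
(the carry out of the leftmost column, 0, becomes the leading bit)
Decimal check:
  0100101 = 32 + 4 + 1 = 37
  0101011 = 32 + 8 + 2 + 1 = 43
  37 + 43 = 80, and 01010000 = 64 + 16 = 80 ✓



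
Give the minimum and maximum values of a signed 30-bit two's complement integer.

For 30-bit two's complement:
Minimum: -2^29 = -536870912
Maximum: 2^29 - 1 = 536870911



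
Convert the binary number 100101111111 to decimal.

Sum of powers of 2 for each 1-bit:
2^0 + 2^1 + 2^2 + 2^3 + 2^4 + 2^5 + 2^6 + 2^8 + 2^11
= 1 + 2 + 4 + 8 + 16 + 32 + 64 + 256 + 2048
= 2431



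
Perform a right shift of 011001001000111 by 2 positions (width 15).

Original: 011001001000111 (decimal 12871)
Shift right by 2 positions
Drop the 2 low bits; fill with zeros on the left
Result: 000110010010001 (decimal 3217)
Equivalent: 12871 >> 2 = 12871 ÷ 2^2 = 3217



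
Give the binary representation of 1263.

Using repeated division by 2:
1263 ÷ 2 = 631 remainder 1
631 ÷ 2 = 315 remainder 1
315 ÷ 2 = 157 remainder 1
157 ÷ 2 = 78 remainder 1
78 ÷ 2 = 39 remainder 0
39 ÷ 2 = 19 remainder 1
19 ÷ 2 = 9 remainder 1
9 ÷ 2 = 4 remainder 1
4 ÷ 2 = 2 remainder 0
2 ÷ 2 = 1 remainder 0
1 ÷ 2 = 0 remainder 1
Reading remainders bottom to top: 10011101111



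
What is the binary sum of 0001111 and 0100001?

Add column by column from the right: bit + bit + carry-in; write the sum mod 2, carry 1 when the sum is 2 or 3.
carry:  0011110
        0001111
+       0100001
---------------
       00110000
(the carry out of the leftmost column, 0, becomes the leading bit)
Decimal check:
  0001111 = 8 + 4 + 2 + 1 = 15
  0100001 = 32 + 1 = 33
  15 + 33 = 48, and 00110000 = 32 + 16 = 48 ✓



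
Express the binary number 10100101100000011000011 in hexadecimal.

Group into 4-bit nibbles from right:
  0101 = 5
  0010 = 2
  1100 = C
  0000 = 0
  1100 = C
  0011 = 3
Result: 52C0C3



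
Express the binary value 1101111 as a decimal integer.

Sum of powers of 2 for each 1-bit:
2^0 + 2^1 + 2^2 + 2^3 + 2^5 + 2^6
= 1 + 2 + 4 + 8 + 32 + 64
= 111



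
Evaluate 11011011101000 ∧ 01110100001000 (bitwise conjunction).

AND: 1 only when both bits are 1
  11011011101000
& 01110100001000
----------------
  01010000001000
Decimal: 14056 & 7432 = 5128



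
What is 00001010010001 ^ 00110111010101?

XOR: 1 when bits differ
  00001010010001
^ 00110111010101
----------------
  00111101000100
Decimal: 657 ^ 3541 = 3908



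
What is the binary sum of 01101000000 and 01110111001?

Add column by column from the right: bit + bit + carry-in; write the sum mod 2, carry 1 when the sum is 2 or 3.
carry:  11000000000
        01101000000
+       01110111001
-------------------
       011011111001
(the carry out of the leftmost column, 0, becomes the leading bit)
Decimal check:
  01101000000 = 512 + 256 + 64 = 832
  01110111001 = 512 + 256 + 128 + 32 + 16 + 8 + 1 = 953
  832 + 953 = 1785, and 011011111001 = 1024 + 512 + 128 + 64 + 32 + 16 + 8 + 1 = 1785 ✓



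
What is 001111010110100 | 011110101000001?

OR: 1 when either bit is 1
  001111010110100
| 011110101000001
-----------------
  011111111110101
Decimal: 7860 | 15681 = 16373



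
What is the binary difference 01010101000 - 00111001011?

Method 1 - Direct subtraction (column by column from the right: bit − bit − borrow-in; if negative, add 2 and borrow 1 from the next column):
borrow: 01110111110
        01010101000
-       00111001011
-------------------
        00011011101

Method 2 - Add two's complement:
Two's complement of 00111001011: invert → 11000110100, add 1 → 11000110101
  01010101000
+ 11000110101
-------------
 100011011101  (end carry out of the top bit = 1)
Discarding the end carry: 00011011101
Decimal check:
  01010101000 = 512 + 128 + 32 + 8 = 680
  00111001011 = 256 + 128 + 64 + 8 + 2 + 1 = 459
  680 - 459 = 221, and 00011011101 = 128 + 64 + 16 + 8 + 4 + 1 = 221 ✓



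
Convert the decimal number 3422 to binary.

Using repeated division by 2:
3422 ÷ 2 = 1711 remainder 0
1711 ÷ 2 = 855 remainder 1
855 ÷ 2 = 427 remainder 1
427 ÷ 2 = 213 remainder 1
213 ÷ 2 = 106 remainder 1
106 ÷ 2 = 53 remainder 0
53 ÷ 2 = 26 remainder 1
26 ÷ 2 = 13 remainder 0
13 ÷ 2 = 6 remainder 1
6 ÷ 2 = 3 remainder 0
3 ÷ 2 = 1 remainder 1
1 ÷ 2 = 0 remainder 1
Reading remainders bottom to top: 110101011110



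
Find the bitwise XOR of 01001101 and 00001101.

XOR: 1 when bits differ
  01001101
^ 00001101
----------
  01000000
Decimal: 77 ^ 13 = 64



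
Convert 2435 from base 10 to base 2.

Using repeated division by 2:
2435 ÷ 2 = 1217 remainder 1
1217 ÷ 2 = 608 remainder 1
608 ÷ 2 = 304 remainder 0
304 ÷ 2 = 152 remainder 0
152 ÷ 2 = 76 remainder 0
76 ÷ 2 = 38 remainder 0
38 ÷ 2 = 19 remainder 0
19 ÷ 2 = 9 remainder 1
9 ÷ 2 = 4 remainder 1
4 ÷ 2 = 2 remainder 0
2 ÷ 2 = 1 remainder 0
1 ÷ 2 = 0 remainder 1
Reading remainders bottom to top: 100110000011



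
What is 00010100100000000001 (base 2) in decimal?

Sum of powers of 2 for each 1-bit:
2^0 + 2^11 + 2^14 + 2^16
= 1 + 2048 + 16384 + 65536
= 83969



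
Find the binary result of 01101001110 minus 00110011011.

Method 1 - Direct subtraction (column by column from the right: bit − bit − borrow-in; if negative, add 2 and borrow 1 from the next column):
borrow: 01101100110
        01101001110
-       00110011011
-------------------
        00110110011

Method 2 - Add two's complement:
Two's complement of 00110011011: invert → 11001100100, add 1 → 11001100101
  01101001110
+ 11001100101
-------------
 100110110011  (end carry out of the top bit = 1)
Discarding the end carry: 00110110011
Decimal check:
  01101001110 = 512 + 256 + 64 + 8 + 4 + 2 = 846
  00110011011 = 256 + 128 + 16 + 8 + 2 + 1 = 411
  846 - 411 = 435, and 00110110011 = 256 + 128 + 32 + 16 + 2 + 1 = 435 ✓



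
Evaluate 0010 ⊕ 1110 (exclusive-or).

XOR: 1 when bits differ
  0010
^ 1110
------
  1100
Decimal: 2 ^ 14 = 12



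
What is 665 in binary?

Using repeated division by 2:
665 ÷ 2 = 332 remainder 1
332 ÷ 2 = 166 remainder 0
166 ÷ 2 = 83 remainder 0
83 ÷ 2 = 41 remainder 1
41 ÷ 2 = 20 remainder 1
20 ÷ 2 = 10 remainder 0
10 ÷ 2 = 5 remainder 0
5 ÷ 2 = 2 remainder 1
2 ÷ 2 = 1 remainder 0
1 ÷ 2 = 0 remainder 1
Reading remainders bottom to top: 1010011001



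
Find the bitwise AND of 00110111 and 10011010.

AND: 1 only when both bits are 1
  00110111
& 10011010
----------
  00010010
Decimal: 55 & 154 = 18



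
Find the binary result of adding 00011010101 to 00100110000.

Add column by column from the right: bit + bit + carry-in; write the sum mod 2, carry 1 when the sum is 2 or 3.
carry:  01111100000
        00011010101
+       00100110000
-------------------
       001000000101
(the carry out of the leftmost column, 0, becomes the leading bit)
Decimal check:
  00011010101 = 128 + 64 + 16 + 4 + 1 = 213
  00100110000 = 256 + 32 + 16 = 304
  213 + 304 = 517, and 001000000101 = 512 + 4 + 1 = 517 ✓



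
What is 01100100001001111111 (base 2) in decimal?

Sum of powers of 2 for each 1-bit:
2^0 + 2^1 + 2^2 + 2^3 + 2^4 + 2^5 + 2^6 + 2^9 + 2^14 + 2^17 + 2^18
= 1 + 2 + 4 + 8 + 16 + 32 + 64 + 512 + 16384 + 131072 + 262144
= 410239



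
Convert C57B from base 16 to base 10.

Expand by place value (powers of 16):
Digit values: C = 12, B = 11
C57B = 12 × 16^3 + 5 × 16^2 + 7 × 16^1 + 11 × 16^0
= 12 × 4096 + 5 × 256 + 7 × 16 + 11 × 1
= 49152 + 1280 + 112 + 11
= 50555



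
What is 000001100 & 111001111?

AND: 1 only when both bits are 1
  000001100
& 111001111
-----------
  000001100
Decimal: 12 & 463 = 12



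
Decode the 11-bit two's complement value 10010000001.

Binary: 10010000001
Sign bit: 1 (negative)
Invert: 01101111110
Add 1:  01101111111
Magnitude: 01101111111 = 512 + 256 + 64 + 32 + 16 + 8 + 4 + 2 + 1 = 895
Value: -895



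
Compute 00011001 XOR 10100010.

XOR: 1 when bits differ
  00011001
^ 10100010
----------
  10111011
Decimal: 25 ^ 162 = 187



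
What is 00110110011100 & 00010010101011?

AND: 1 only when both bits are 1
  00110110011100
& 00010010101011
----------------
  00010010001000
Decimal: 3484 & 1195 = 1160



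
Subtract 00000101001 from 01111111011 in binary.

Method 1 - Direct subtraction (column by column from the right: bit − bit − borrow-in; if negative, add 2 and borrow 1 from the next column):
borrow: 00000000000
        01111111011
-       00000101001
-------------------
        01111010010

Method 2 - Add two's complement:
Two's complement of 00000101001: invert → 11111010110, add 1 → 11111010111
  01111111011
+ 11111010111
-------------
 101111010010  (end carry out of the top bit = 1)
Discarding the end carry: 01111010010
Decimal check:
  01111111011 = 512 + 256 + 128 + 64 + 32 + 16 + 8 + 2 + 1 = 1019
  00000101001 = 32 + 8 + 1 = 41
  1019 - 41 = 978, and 01111010010 = 512 + 256 + 128 + 64 + 16 + 2 = 978 ✓



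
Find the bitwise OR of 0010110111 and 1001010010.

OR: 1 when either bit is 1
  0010110111
| 1001010010
------------
  1011110111
Decimal: 183 | 594 = 759



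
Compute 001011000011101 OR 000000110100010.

OR: 1 when either bit is 1
  001011000011101
| 000000110100010
-----------------
  001011110111111
Decimal: 5661 | 418 = 6079



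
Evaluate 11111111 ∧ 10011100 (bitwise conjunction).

AND: 1 only when both bits are 1
  11111111
& 10011100
----------
  10011100
Decimal: 255 & 156 = 156



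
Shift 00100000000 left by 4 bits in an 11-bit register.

Original: 00100000000 (decimal 256)
Shift left by 4 positions
Append 4 zeros on the right and drop the 4 high bits that overflow the 11-bit width
Result: 00000000000 (decimal 0)
Equivalent: 256 << 4 = 256 × 2^4 = 4096, truncated to 11 bits = 0



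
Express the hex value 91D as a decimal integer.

Expand by place value (powers of 16):
Digit values: D = 13
91D = 9 × 16^2 + 1 × 16^1 + 13 × 16^0
= 9 × 256 + 1 × 16 + 13 × 1
= 2304 + 16 + 13
= 2333



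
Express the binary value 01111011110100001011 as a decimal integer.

Sum of powers of 2 for each 1-bit:
2^0 + 2^1 + 2^3 + 2^8 + 2^10 + 2^11 + 2^12 + 2^13 + 2^15 + 2^16 + 2^17 + 2^18
= 1 + 2 + 8 + 256 + 1024 + 2048 + 4096 + 8192 + 32768 + 65536 + 131072 + 262144
= 507147



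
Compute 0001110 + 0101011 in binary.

Add column by column from the right: bit + bit + carry-in; write the sum mod 2, carry 1 when the sum is 2 or 3.
carry:  0011100
        0001110
+       0101011
---------------
       00111001
(the carry out of the leftmost column, 0, becomes the leading bit)
Decimal check:
  0001110 = 8 + 4 + 2 = 14
  0101011 = 32 + 8 + 2 + 1 = 43
  14 + 43 = 57, and 00111001 = 32 + 16 + 8 + 1 = 57 ✓



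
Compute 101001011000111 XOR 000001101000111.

XOR: 1 when bits differ
  101001011000111
^ 000001101000111
-----------------
  101000110000000
Decimal: 21191 ^ 839 = 20864



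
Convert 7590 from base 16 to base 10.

Expand by place value (powers of 16):
7590 = 7 × 16^3 + 5 × 16^2 + 9 × 16^1 + 0 × 16^0
= 7 × 4096 + 5 × 256 + 9 × 16 + 0 × 1
= 28672 + 1280 + 144 + 0
= 30096



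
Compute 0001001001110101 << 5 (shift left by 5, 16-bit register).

Original: 0001001001110101 (decimal 4725)
Shift left by 5 positions
Append 5 zeros on the right and drop the 5 high bits that overflow the 16-bit width
Result: 0100111010100000 (decimal 20128)
Equivalent: 4725 << 5 = 4725 × 2^5 = 151200, truncated to 16 bits = 20128



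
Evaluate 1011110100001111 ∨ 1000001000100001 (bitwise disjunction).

OR: 1 when either bit is 1
  1011110100001111
| 1000001000100001
------------------
  1011111100101111
Decimal: 48399 | 33313 = 48943



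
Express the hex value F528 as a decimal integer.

Expand by place value (powers of 16):
Digit values: F = 15
F528 = 15 × 16^3 + 5 × 16^2 + 2 × 16^1 + 8 × 16^0
= 15 × 4096 + 5 × 256 + 2 × 16 + 8 × 1
= 61440 + 1280 + 32 + 8
= 62760



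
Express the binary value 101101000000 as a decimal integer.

Sum of powers of 2 for each 1-bit:
2^6 + 2^8 + 2^9 + 2^11
= 64 + 256 + 512 + 2048
= 2880



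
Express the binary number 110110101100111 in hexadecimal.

Group into 4-bit nibbles from right:
  0110 = 6
  1101 = D
  0110 = 6
  0111 = 7
Result: 6D67



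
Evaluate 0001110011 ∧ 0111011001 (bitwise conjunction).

AND: 1 only when both bits are 1
  0001110011
& 0111011001
------------
  0001010001
Decimal: 115 & 473 = 81



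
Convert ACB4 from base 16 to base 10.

Expand by place value (powers of 16):
Digit values: A = 10, C = 12, B = 11
ACB4 = 10 × 16^3 + 12 × 16^2 + 11 × 16^1 + 4 × 16^0
= 10 × 4096 + 12 × 256 + 11 × 16 + 4 × 1
= 40960 + 3072 + 176 + 4
= 44212



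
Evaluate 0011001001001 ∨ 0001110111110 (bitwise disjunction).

OR: 1 when either bit is 1
  0011001001001
| 0001110111110
---------------
  0011111111111
Decimal: 1609 | 958 = 2047



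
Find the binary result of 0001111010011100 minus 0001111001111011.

Method 1 - Direct subtraction (column by column from the right: bit − bit − borrow-in; if negative, add 2 and borrow 1 from the next column):
borrow: 0000000011000110
        0001111010011100
-       0001111001111011
------------------------
        0000000000100001

Method 2 - Add two's complement:
Two's complement of 0001111001111011: invert → 1110000110000100, add 1 → 1110000110000101
  0001111010011100
+ 1110000110000101
------------------
 10000000000100001  (end carry out of the top bit = 1)
Discarding the end carry: 0000000000100001
Decimal check:
  0001111010011100 = 4096 + 2048 + 1024 + 512 + 128 + 16 + 8 + 4 = 7836
  0001111001111011 = 4096 + 2048 + 1024 + 512 + 64 + 32 + 16 + 8 + 2 + 1 = 7803
  7836 - 7803 = 33, and 0000000000100001 = 32 + 1 = 33 ✓



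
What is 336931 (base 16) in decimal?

Expand by place value (powers of 16):
336931 = 3 × 16^5 + 3 × 16^4 + 6 × 16^3 + 9 × 16^2 + 3 × 16^1 + 1 × 16^0
= 3 × 1048576 + 3 × 65536 + 6 × 4096 + 9 × 256 + 3 × 16 + 1 × 1
= 3145728 + 196608 + 24576 + 2304 + 48 + 1
= 3369265



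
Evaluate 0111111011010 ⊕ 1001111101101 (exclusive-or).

XOR: 1 when bits differ
  0111111011010
^ 1001111101101
---------------
  1110000110111
Decimal: 4058 ^ 5101 = 7223



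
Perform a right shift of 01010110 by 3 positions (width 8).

Original: 01010110 (decimal 86)
Shift right by 3 positions
Drop the 3 low bits; fill with zeros on the left
Result: 00001010 (decimal 10)
Equivalent: 86 >> 3 = 86 ÷ 2^3 = 10



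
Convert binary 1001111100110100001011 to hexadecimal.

Group into 4-bit nibbles from right:
  0010 = 2
  0111 = 7
  1100 = C
  1101 = D
  0000 = 0
  1011 = B
Result: 27CD0B



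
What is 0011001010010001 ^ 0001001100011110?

XOR: 1 when bits differ
  0011001010010001
^ 0001001100011110
------------------
  0010000110001111
Decimal: 12945 ^ 4894 = 8591



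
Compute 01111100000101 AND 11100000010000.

AND: 1 only when both bits are 1
  01111100000101
& 11100000010000
----------------
  01100000000000
Decimal: 7941 & 14352 = 6144



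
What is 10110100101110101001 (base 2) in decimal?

Sum of powers of 2 for each 1-bit:
2^0 + 2^3 + 2^5 + 2^7 + 2^8 + 2^9 + 2^11 + 2^14 + 2^16 + 2^17 + 2^19
= 1 + 8 + 32 + 128 + 256 + 512 + 2048 + 16384 + 65536 + 131072 + 524288
= 740265



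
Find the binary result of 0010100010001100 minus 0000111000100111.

Method 1 - Direct subtraction (column by column from the right: bit − bit − borrow-in; if negative, add 2 and borrow 1 from the next column):
borrow: 0011110011001110
        0010100010001100
-       0000111000100111
------------------------
        0001101001100101

Method 2 - Add two's complement:
Two's complement of 0000111000100111: invert → 1111000111011000, add 1 → 1111000111011001
  0010100010001100
+ 1111000111011001
------------------
 10001101001100101  (end carry out of the top bit = 1)
Discarding the end carry: 0001101001100101
Decimal check:
  0010100010001100 = 8192 + 2048 + 128 + 8 + 4 = 10380
  0000111000100111 = 2048 + 1024 + 512 + 32 + 4 + 2 + 1 = 3623
  10380 - 3623 = 6757, and 0001101001100101 = 4096 + 2048 + 512 + 64 + 32 + 4 + 1 = 6757 ✓



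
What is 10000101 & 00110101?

AND: 1 only when both bits are 1
  10000101
& 00110101
----------
  00000101
Decimal: 133 & 53 = 5



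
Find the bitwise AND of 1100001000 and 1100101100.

AND: 1 only when both bits are 1
  1100001000
& 1100101100
------------
  1100001000
Decimal: 776 & 812 = 776



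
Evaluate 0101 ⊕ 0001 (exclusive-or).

XOR: 1 when bits differ
  0101
^ 0001
------
  0100
Decimal: 5 ^ 1 = 4



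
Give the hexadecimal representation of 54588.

Using repeated division by 16 (digits 10–15 are A–F):
54588 ÷ 16 = 3411 remainder 12 (C)
3411 ÷ 16 = 213 remainder 3
213 ÷ 16 = 13 remainder 5
13 ÷ 16 = 0 remainder 13 (D)
Reading remainders bottom to top: D53C



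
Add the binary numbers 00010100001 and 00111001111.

Add column by column from the right: bit + bit + carry-in; write the sum mod 2, carry 1 when the sum is 2 or 3.
carry:  01100011110
        00010100001
+       00111001111
-------------------
       001001110000
(the carry out of the leftmost column, 0, becomes the leading bit)
Decimal check:
  00010100001 = 128 + 32 + 1 = 161
  00111001111 = 256 + 128 + 64 + 8 + 4 + 2 + 1 = 463
  161 + 463 = 624, and 001001110000 = 512 + 64 + 32 + 16 = 624 ✓



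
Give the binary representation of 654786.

Using repeated division by 2:
654786 ÷ 2 = 327393 remainder 0
327393 ÷ 2 = 163696 remainder 1
163696 ÷ 2 = 81848 remainder 0
81848 ÷ 2 = 40924 remainder 0
40924 ÷ 2 = 20462 remainder 0
20462 ÷ 2 = 10231 remainder 0
10231 ÷ 2 = 5115 remainder 1
5115 ÷ 2 = 2557 remainder 1
2557 ÷ 2 = 1278 remainder 1
1278 ÷ 2 = 639 remainder 0
639 ÷ 2 = 319 remainder 1
319 ÷ 2 = 159 remainder 1
159 ÷ 2 = 79 remainder 1
79 ÷ 2 = 39 remainder 1
39 ÷ 2 = 19 remainder 1
19 ÷ 2 = 9 remainder 1
9 ÷ 2 = 4 remainder 1
4 ÷ 2 = 2 remainder 0
2 ÷ 2 = 1 remainder 0
1 ÷ 2 = 0 remainder 1
Reading remainders bottom to top: 10011111110111000010



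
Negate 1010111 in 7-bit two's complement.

Original (sign bit 1, negative): 1010111
Step 1 - Invert all bits: 0101000
Step 2 - Add 1: 0101001
Verification: 1010111 + 0101001 = 10000000; discarding the end carry (carry out of the top bit) leaves the 7-bit value 0000000, as required for x + (-x)



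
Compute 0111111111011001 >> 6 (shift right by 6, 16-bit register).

Original: 0111111111011001 (decimal 32729)
Shift right by 6 positions
Drop the 6 low bits; fill with zeros on the left
Result: 0000000111111111 (decimal 511)
Equivalent: 32729 >> 6 = 32729 ÷ 2^6 = 511



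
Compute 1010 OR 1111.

OR: 1 when either bit is 1
  1010
| 1111
------
  1111
Decimal: 10 | 15 = 15



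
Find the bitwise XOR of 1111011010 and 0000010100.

XOR: 1 when bits differ
  1111011010
^ 0000010100
------------
  1111001110
Decimal: 986 ^ 20 = 974



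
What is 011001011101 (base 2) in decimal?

Sum of powers of 2 for each 1-bit:
2^0 + 2^2 + 2^3 + 2^4 + 2^6 + 2^9 + 2^10
= 1 + 4 + 8 + 16 + 64 + 512 + 1024
= 1629



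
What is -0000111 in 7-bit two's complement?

Original: 0000111
Step 1 - Invert all bits: 1111000
Step 2 - Add 1: 1111001
Verification: 0000111 + 1111001 = 10000000; discarding the end carry (carry out of the top bit) leaves the 7-bit value 0000000, as required for x + (-x)



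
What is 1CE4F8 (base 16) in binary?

Convert each hex digit to 4 bits:
  1 = 0001
  C = 1100
  E = 1110
  4 = 0100
  F = 1111
  8 = 1000
Concatenate: 000111001110010011111000



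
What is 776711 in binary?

Using repeated division by 2:
776711 ÷ 2 = 388355 remainder 1
388355 ÷ 2 = 194177 remainder 1
194177 ÷ 2 = 97088 remainder 1
97088 ÷ 2 = 48544 remainder 0
48544 ÷ 2 = 24272 remainder 0
24272 ÷ 2 = 12136 remainder 0
12136 ÷ 2 = 6068 remainder 0
6068 ÷ 2 = 3034 remainder 0
3034 ÷ 2 = 1517 remainder 0
1517 ÷ 2 = 758 remainder 1
758 ÷ 2 = 379 remainder 0
379 ÷ 2 = 189 remainder 1
189 ÷ 2 = 94 remainder 1
94 ÷ 2 = 47 remainder 0
47 ÷ 2 = 23 remainder 1
23 ÷ 2 = 11 remainder 1
11 ÷ 2 = 5 remainder 1
5 ÷ 2 = 2 remainder 1
2 ÷ 2 = 1 remainder 0
1 ÷ 2 = 0 remainder 1
Reading remainders bottom to top: 10111101101000000111



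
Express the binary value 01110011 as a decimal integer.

Sum of powers of 2 for each 1-bit:
2^0 + 2^1 + 2^4 + 2^5 + 2^6
= 1 + 2 + 16 + 32 + 64
= 115



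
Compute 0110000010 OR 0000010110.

OR: 1 when either bit is 1
  0110000010
| 0000010110
------------
  0110010110
Decimal: 386 | 22 = 406



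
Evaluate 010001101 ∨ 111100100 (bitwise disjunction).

OR: 1 when either bit is 1
  010001101
| 111100100
-----------
  111101101
Decimal: 141 | 484 = 493



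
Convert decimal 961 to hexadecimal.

Using repeated division by 16 (digits 10–15 are A–F):
961 ÷ 16 = 60 remainder 1
60 ÷ 16 = 3 remainder 12 (C)
3 ÷ 16 = 0 remainder 3
Reading remainders bottom to top: 3C1



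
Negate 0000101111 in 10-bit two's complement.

Original: 0000101111
Step 1 - Invert all bits: 1111010000
Step 2 - Add 1: 1111010001
Verification: 0000101111 + 1111010001 = 10000000000; discarding the end carry (carry out of the top bit) leaves the 10-bit value 0000000000, as required for x + (-x)



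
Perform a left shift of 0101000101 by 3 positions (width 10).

Original: 0101000101 (decimal 325)
Shift left by 3 positions
Append 3 zeros on the right and drop the 3 high bits that overflow the 10-bit width
Result: 1000101000 (decimal 552)
Equivalent: 325 << 3 = 325 × 2^3 = 2600, truncated to 10 bits = 552



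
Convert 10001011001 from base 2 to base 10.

Sum of powers of 2 for each 1-bit:
2^0 + 2^3 + 2^4 + 2^6 + 2^10
= 1 + 8 + 16 + 64 + 1024
= 1113



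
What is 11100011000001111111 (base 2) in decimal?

Sum of powers of 2 for each 1-bit:
2^0 + 2^1 + 2^2 + 2^3 + 2^4 + 2^5 + 2^6 + 2^12 + 2^13 + 2^17 + 2^18 + 2^19
= 1 + 2 + 4 + 8 + 16 + 32 + 64 + 4096 + 8192 + 131072 + 262144 + 524288
= 929919



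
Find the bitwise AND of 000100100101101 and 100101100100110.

AND: 1 only when both bits are 1
  000100100101101
& 100101100100110
-----------------
  000100100100100
Decimal: 2349 & 19238 = 2340



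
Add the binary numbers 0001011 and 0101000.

Add column by column from the right: bit + bit + carry-in; write the sum mod 2, carry 1 when the sum is 2 or 3.
carry:  0010000
        0001011
+       0101000
---------------
       00110011
(the carry out of the leftmost column, 0, becomes the leading bit)
Decimal check:
  0001011 = 8 + 2 + 1 = 11
  0101000 = 32 + 8 = 40
  11 + 40 = 51, and 00110011 = 32 + 16 + 2 + 1 = 51 ✓



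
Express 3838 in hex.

Using repeated division by 16 (digits 10–15 are A–F):
3838 ÷ 16 = 239 remainder 14 (E)
239 ÷ 16 = 14 remainder 15 (F)
14 ÷ 16 = 0 remainder 14 (E)
Reading remainders bottom to top: EFE



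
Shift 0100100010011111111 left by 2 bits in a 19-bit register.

Original: 0100100010011111111 (decimal 148735)
Shift left by 2 positions
Append 2 zeros on the right and drop the 2 high bits that overflow the 19-bit width
Result: 0010001001111111100 (decimal 70652)
Equivalent: 148735 << 2 = 148735 × 2^2 = 594940, truncated to 19 bits = 70652



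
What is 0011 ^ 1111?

XOR: 1 when bits differ
  0011
^ 1111
------
  1100
Decimal: 3 ^ 15 = 12



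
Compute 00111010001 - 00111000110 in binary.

Method 1 - Direct subtraction (column by column from the right: bit − bit − borrow-in; if negative, add 2 and borrow 1 from the next column):
borrow: 00000011100
        00111010001
-       00111000110
-------------------
        00000001011

Method 2 - Add two's complement:
Two's complement of 00111000110: invert → 11000111001, add 1 → 11000111010
  00111010001
+ 11000111010
-------------
 100000001011  (end carry out of the top bit = 1)
Discarding the end carry: 00000001011
Decimal check:
  00111010001 = 256 + 128 + 64 + 16 + 1 = 465
  00111000110 = 256 + 128 + 64 + 4 + 2 = 454
  465 - 454 = 11, and 00000001011 = 8 + 2 + 1 = 11 ✓



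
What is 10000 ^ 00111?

XOR: 1 when bits differ
  10000
^ 00111
-------
  10111
Decimal: 16 ^ 7 = 23



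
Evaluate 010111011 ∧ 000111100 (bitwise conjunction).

AND: 1 only when both bits are 1
  010111011
& 000111100
-----------
  000111000
Decimal: 187 & 60 = 56



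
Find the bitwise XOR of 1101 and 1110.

XOR: 1 when bits differ
  1101
^ 1110
------
  0011
Decimal: 13 ^ 14 = 3



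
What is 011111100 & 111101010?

AND: 1 only when both bits are 1
  011111100
& 111101010
-----------
  011101000
Decimal: 252 & 490 = 232



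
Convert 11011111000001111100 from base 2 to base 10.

Sum of powers of 2 for each 1-bit:
2^2 + 2^3 + 2^4 + 2^5 + 2^6 + 2^12 + 2^13 + 2^14 + 2^15 + 2^16 + 2^18 + 2^19
= 4 + 8 + 16 + 32 + 64 + 4096 + 8192 + 16384 + 32768 + 65536 + 262144 + 524288
= 913532



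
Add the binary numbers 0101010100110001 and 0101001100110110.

Add column by column from the right: bit + bit + carry-in; write the sum mod 2, carry 1 when the sum is 2 or 3.
carry:  1010111001100000
        0101010100110001
+       0101001100110110
------------------------
       01010100001100111
(the carry out of the leftmost column, 0, becomes the leading bit)
Decimal check:
  0101010100110001 = 16384 + 4096 + 1024 + 256 + 32 + 16 + 1 = 21809
  0101001100110110 = 16384 + 4096 + 512 + 256 + 32 + 16 + 4 + 2 = 21302
  21809 + 21302 = 43111, and 01010100001100111 = 32768 + 8192 + 2048 + 64 + 32 + 4 + 2 + 1 = 43111 ✓



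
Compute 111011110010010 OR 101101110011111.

OR: 1 when either bit is 1
  111011110010010
| 101101110011111
-----------------
  111111110011111
Decimal: 30610 | 23455 = 32671



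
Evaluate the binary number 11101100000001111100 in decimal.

Sum of powers of 2 for each 1-bit:
2^2 + 2^3 + 2^4 + 2^5 + 2^6 + 2^14 + 2^15 + 2^17 + 2^18 + 2^19
= 4 + 8 + 16 + 32 + 64 + 16384 + 32768 + 131072 + 262144 + 524288
= 966780

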